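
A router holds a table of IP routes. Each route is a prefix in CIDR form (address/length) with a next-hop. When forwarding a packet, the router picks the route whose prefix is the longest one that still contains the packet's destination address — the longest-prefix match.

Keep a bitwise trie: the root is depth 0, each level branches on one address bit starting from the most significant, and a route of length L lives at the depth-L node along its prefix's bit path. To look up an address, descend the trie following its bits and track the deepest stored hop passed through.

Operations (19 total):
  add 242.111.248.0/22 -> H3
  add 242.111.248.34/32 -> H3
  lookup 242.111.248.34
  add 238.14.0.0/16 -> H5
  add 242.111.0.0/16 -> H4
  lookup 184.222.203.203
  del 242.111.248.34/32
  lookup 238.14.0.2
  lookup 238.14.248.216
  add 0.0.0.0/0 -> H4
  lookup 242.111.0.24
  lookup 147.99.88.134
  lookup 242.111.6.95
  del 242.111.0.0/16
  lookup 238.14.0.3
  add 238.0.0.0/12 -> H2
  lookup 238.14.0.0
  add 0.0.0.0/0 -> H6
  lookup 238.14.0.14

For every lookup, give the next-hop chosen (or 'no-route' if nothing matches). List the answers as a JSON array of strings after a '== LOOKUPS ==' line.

Trace:
  + 242.111.248.0/22 (H3) depth=22
  + 242.111.248.34/32 (H3) depth=32
  Q 242.111.248.34: descend 11110010011011111111100000100010 ; hops seen [H3,H3] ; pick H3
  + 238.14.0.0/16 (H5) depth=16
  + 242.111.0.0/16 (H4) depth=16
  Q 184.222.203.203: descend 1 ; hops seen [∅] ; pick no-route
  - 242.111.248.34/32 clear@32
  Q 238.14.0.2: descend 1110111000001110 ; hops seen [H5] ; pick H5
  Q 238.14.248.216: descend 1110111000001110 ; hops seen [H5] ; pick H5
  + 0.0.0.0/0 (H4) depth=0
  Q 242.111.0.24: descend 1111001001101111 ; hops seen [H4,H4] ; pick H4
  Q 147.99.88.134: descend 1 ; hops seen [H4] ; pick H4
  Q 242.111.6.95: descend 1111001001101111 ; hops seen [H4,H4] ; pick H4
  - 242.111.0.0/16 clear@16
  Q 238.14.0.3: descend 1110111000001110 ; hops seen [H4,H5] ; pick H5
  + 238.0.0.0/12 (H2) depth=12
  Q 238.14.0.0: descend 1110111000001110 ; hops seen [H4,H2,H5] ; pick H5
  + 0.0.0.0/0 (H6) depth=0
  Q 238.14.0.14: descend 1110111000001110 ; hops seen [H6,H2,H5] ; pick H5

== LOOKUPS ==
["H3","no-route","H5","H5","H4","H4","H4","H5","H5","H5"]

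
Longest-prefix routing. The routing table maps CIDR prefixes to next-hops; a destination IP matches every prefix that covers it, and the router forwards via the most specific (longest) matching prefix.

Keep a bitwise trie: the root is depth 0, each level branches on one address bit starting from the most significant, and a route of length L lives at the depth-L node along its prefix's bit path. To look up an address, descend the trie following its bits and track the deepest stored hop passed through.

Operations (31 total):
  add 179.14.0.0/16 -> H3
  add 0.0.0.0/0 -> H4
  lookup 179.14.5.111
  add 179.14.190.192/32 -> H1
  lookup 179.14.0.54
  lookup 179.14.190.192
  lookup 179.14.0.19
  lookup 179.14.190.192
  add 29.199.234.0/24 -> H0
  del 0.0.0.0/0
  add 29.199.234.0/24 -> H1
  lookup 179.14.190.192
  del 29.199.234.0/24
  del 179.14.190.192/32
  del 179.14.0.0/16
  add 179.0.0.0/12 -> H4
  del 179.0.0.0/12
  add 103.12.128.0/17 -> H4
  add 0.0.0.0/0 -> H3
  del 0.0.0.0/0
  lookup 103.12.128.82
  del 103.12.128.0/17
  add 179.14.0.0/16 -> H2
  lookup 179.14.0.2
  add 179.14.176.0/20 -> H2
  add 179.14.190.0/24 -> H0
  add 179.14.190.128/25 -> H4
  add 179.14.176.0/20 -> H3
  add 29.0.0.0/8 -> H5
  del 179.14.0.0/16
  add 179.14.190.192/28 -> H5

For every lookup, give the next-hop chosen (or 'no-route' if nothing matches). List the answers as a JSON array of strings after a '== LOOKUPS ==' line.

Process each operation:
  add 179.14.0.0/16 -> H3 at depth 16
  add 0.0.0.0/0 -> H4 at depth 0
  lookup 179.14.5.111: bits 1011001100001110 walk d0:H4→d1:-→d2:-→d3:-→d4:-→d5:-→d6:-→d7:-→d8:-→d9:-→d10:-→d11:-→d12:-→d13:-→d14:-→d15:-→d16:H3 -> H3
  add 179.14.190.192/32 -> H1 at depth 32
  lookup 179.14.0.54: bits 1011001100001110 walk d0:H4→d1:-→d2:-→d3:-→d4:-→d5:-→d6:-→d7:-→d8:-→d9:-→d10:-→d11:-→d12:-→d13:-→d14:-→d15:-→d16:H3 -> H3
  lookup 179.14.190.192: bits 10110011000011101011111011000000 walk d0:H4→d1:-→d2:-→d3:-→d4:-→d5:-→d6:-→d7:-→d8:-→d9:-→d10:-→d11:-→d12:-→d13:-→d14:-→d15:-→d16:H3→d17:-→d18:-→d19:-→d20:-→d21:-→d22:-→d23:-→d24:-→d25:-→d26:-→d27:-→d28:-→d29:-→d30:-→d31:-→d32:H1 -> H1
  lookup 179.14.0.19: bits 1011001100001110 walk d0:H4→d1:-→d2:-→d3:-→d4:-→d5:-→d6:-→d7:-→d8:-→d9:-→d10:-→d11:-→d12:-→d13:-→d14:-→d15:-→d16:H3 -> H3
  lookup 179.14.190.192: bits 10110011000011101011111011000000 walk d0:H4→d1:-→d2:-→d3:-→d4:-→d5:-→d6:-→d7:-→d8:-→d9:-→d10:-→d11:-→d12:-→d13:-→d14:-→d15:-→d16:H3→d17:-→d18:-→d19:-→d20:-→d21:-→d22:-→d23:-→d24:-→d25:-→d26:-→d27:-→d28:-→d29:-→d30:-→d31:-→d32:H1 -> H1
  add 29.199.234.0/24 -> H0 at depth 24
  - 0.0.0.0/0 clear@0
  add 29.199.234.0/24 -> H1 at depth 24
  lookup 179.14.190.192: bits 10110011000011101011111011000000 walk d0:-→d1:-→d2:-→d3:-→d4:-→d5:-→d6:-→d7:-→d8:-→d9:-→d10:-→d11:-→d12:-→d13:-→d14:-→d15:-→d16:H3→d17:-→d18:-→d19:-→d20:-→d21:-→d22:-→d23:-→d24:-→d25:-→d26:-→d27:-→d28:-→d29:-→d30:-→d31:-→d32:H1 -> H1
  - 29.199.234.0/24 clear@24
  - 179.14.190.192/32 clear@32
  - 179.14.0.0/16 clear@16
  add 179.0.0.0/12 -> H4 at depth 12
  - 179.0.0.0/12 clear@12
  add 103.12.128.0/17 -> H4 at depth 17
  add 0.0.0.0/0 -> H3 at depth 0
  - 0.0.0.0/0 clear@0
  lookup 103.12.128.82: bits 01100111000011001 walk d0:-→d1:-→d2:-→d3:-→d4:-→d5:-→d6:-→d7:-→d8:-→d9:-→d10:-→d11:-→d12:-→d13:-→d14:-→d15:-→d16:-→d17:H4 -> H4
  - 103.12.128.0/17 clear@17
  add 179.14.0.0/16 -> H2 at depth 16
  lookup 179.14.0.2: bits 1011001100001110 walk d0:-→d1:-→d2:-→d3:-→d4:-→d5:-→d6:-→d7:-→d8:-→d9:-→d10:-→d11:-→d12:-→d13:-→d14:-→d15:-→d16:H2 -> H2
  add 179.14.176.0/20 -> H2 at depth 20
  add 179.14.190.0/24 -> H0 at depth 24
  add 179.14.190.128/25 -> H4 at depth 25
  add 179.14.176.0/20 -> H3 at depth 20
  add 29.0.0.0/8 -> H5 at depth 8
  - 179.14.0.0/16 clear@16
  add 179.14.190.192/28 -> H5 at depth 28

== LOOKUPS ==
["H3","H3","H1","H3","H1","H1","H4","H2"]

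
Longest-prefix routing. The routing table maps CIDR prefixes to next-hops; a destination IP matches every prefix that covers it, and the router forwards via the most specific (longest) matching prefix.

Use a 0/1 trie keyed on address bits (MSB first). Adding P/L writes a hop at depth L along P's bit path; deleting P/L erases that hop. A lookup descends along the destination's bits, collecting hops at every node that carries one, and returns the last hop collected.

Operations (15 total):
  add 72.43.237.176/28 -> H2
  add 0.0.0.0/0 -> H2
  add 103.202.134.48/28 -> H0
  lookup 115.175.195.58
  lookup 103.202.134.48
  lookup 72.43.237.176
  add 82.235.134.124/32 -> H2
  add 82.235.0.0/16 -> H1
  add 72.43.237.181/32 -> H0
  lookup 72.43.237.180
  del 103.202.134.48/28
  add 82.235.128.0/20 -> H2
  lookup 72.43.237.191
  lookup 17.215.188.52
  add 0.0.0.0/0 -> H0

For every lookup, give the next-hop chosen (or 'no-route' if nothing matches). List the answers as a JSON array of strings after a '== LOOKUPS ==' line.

Apply in order:
  + 72.43.237.176/28 (H2) depth=28
  + 0.0.0.0/0 (H2) depth=0
  + 103.202.134.48/28 (H0) depth=28
  ? 115.175.195.58  path d0:H2→d1:-→d2:-→d3:-  best=H2
  ? 103.202.134.48  path d0:H2→d1:-→d2:-→d3:-→d4:-→d5:-→d6:-→d7:-→d8:-→d9:-→d10:-→d11:-→d12:-→d13:-→d14:-→d15:-→d16:-→d17:-→d18:-→d19:-→d20:-→d21:-→d22:-→d23:-→d24:-→d25:-→d26:-→d27:-→d28:H0  best=H0
  ? 72.43.237.176  path d0:H2→d1:-→d2:-→d3:-→d4:-→d5:-→d6:-→d7:-→d8:-→d9:-→d10:-→d11:-→d12:-→d13:-→d14:-→d15:-→d16:-→d17:-→d18:-→d19:-→d20:-→d21:-→d22:-→d23:-→d24:-→d25:-→d26:-→d27:-→d28:H2  best=H2
  + 82.235.134.124/32 (H2) depth=32
  + 82.235.0.0/16 (H1) depth=16
  + 72.43.237.181/32 (H0) depth=32
  ? 72.43.237.180  path d0:H2→d1:-→d2:-→d3:-→d4:-→d5:-→d6:-→d7:-→d8:-→d9:-→d10:-→d11:-→d12:-→d13:-→d14:-→d15:-→d16:-→d17:-→d18:-→d19:-→d20:-→d21:-→d22:-→d23:-→d24:-→d25:-→d26:-→d27:-→d28:H2→d29:-→d30:-→d31:-  best=H2
  del 103.202.134.48/28 (clear depth 28)
  + 82.235.128.0/20 (H2) depth=20
  ? 72.43.237.191  path d0:H2→d1:-→d2:-→d3:-→d4:-→d5:-→d6:-→d7:-→d8:-→d9:-→d10:-→d11:-→d12:-→d13:-→d14:-→d15:-→d16:-→d17:-→d18:-→d19:-→d20:-→d21:-→d22:-→d23:-→d24:-→d25:-→d26:-→d27:-→d28:H2  best=H2
  ? 17.215.188.52  path d0:H2→d1:-  best=H2
  + 0.0.0.0/0 (H0) depth=0

== LOOKUPS ==
["H2","H0","H2","H2","H2","H2"]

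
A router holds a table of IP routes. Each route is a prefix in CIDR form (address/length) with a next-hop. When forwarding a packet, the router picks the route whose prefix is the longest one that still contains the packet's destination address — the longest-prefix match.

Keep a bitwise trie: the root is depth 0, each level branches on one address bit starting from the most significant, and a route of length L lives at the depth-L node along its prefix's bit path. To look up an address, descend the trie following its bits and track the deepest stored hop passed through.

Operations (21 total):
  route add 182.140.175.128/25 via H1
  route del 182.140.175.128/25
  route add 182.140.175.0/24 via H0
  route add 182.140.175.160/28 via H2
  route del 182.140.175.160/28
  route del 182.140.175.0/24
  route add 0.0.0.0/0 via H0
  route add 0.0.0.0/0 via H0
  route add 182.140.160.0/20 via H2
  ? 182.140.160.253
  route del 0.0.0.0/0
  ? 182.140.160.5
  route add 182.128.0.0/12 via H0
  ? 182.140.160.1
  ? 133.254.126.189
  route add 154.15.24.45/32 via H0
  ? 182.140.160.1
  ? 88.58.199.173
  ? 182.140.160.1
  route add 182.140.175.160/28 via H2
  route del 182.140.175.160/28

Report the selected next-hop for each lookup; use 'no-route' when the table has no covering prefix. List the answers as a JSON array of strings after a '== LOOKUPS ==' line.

Trace:
  + 182.140.175.128/25 (H1) depth=25
  del 182.140.175.128/25 (clear depth 25)
  + 182.140.175.0/24 (H0) depth=24
  + 182.140.175.160/28 (H2) depth=28
  del 182.140.175.160/28 (clear depth 28)
  del 182.140.175.0/24 (clear depth 24)
  + 0.0.0.0/0 (H0) depth=0
  + 0.0.0.0/0 (H0) depth=0
  + 182.140.160.0/20 (H2) depth=20
  lookup 182.140.160.253: bits 10110110100011001010 walk d0:H0→d1:-→d2:-→d3:-→d4:-→d5:-→d6:-→d7:-→d8:-→d9:-→d10:-→d11:-→d12:-→d13:-→d14:-→d15:-→d16:-→d17:-→d18:-→d19:-→d20:H2 -> H2
  del 0.0.0.0/0 (clear depth 0)
  lookup 182.140.160.5: bits 10110110100011001010 walk d0:-→d1:-→d2:-→d3:-→d4:-→d5:-→d6:-→d7:-→d8:-→d9:-→d10:-→d11:-→d12:-→d13:-→d14:-→d15:-→d16:-→d17:-→d18:-→d19:-→d20:H2 -> H2
  + 182.128.0.0/12 (H0) depth=12
  lookup 182.140.160.1: bits 10110110100011001010 walk d0:-→d1:-→d2:-→d3:-→d4:-→d5:-→d6:-→d7:-→d8:-→d9:-→d10:-→d11:-→d12:H0→d13:-→d14:-→d15:-→d16:-→d17:-→d18:-→d19:-→d20:H2 -> H2
  lookup 133.254.126.189: bits 10 walk d0:-→d1:-→d2:- -> no-route
  + 154.15.24.45/32 (H0) depth=32
  lookup 182.140.160.1: bits 10110110100011001010 walk d0:-→d1:-→d2:-→d3:-→d4:-→d5:-→d6:-→d7:-→d8:-→d9:-→d10:-→d11:-→d12:H0→d13:-→d14:-→d15:-→d16:-→d17:-→d18:-→d19:-→d20:H2 -> H2
  lookup 88.58.199.173: bits ε walk d0:- -> no-route
  lookup 182.140.160.1: bits 10110110100011001010 walk d0:-→d1:-→d2:-→d3:-→d4:-→d5:-→d6:-→d7:-→d8:-→d9:-→d10:-→d11:-→d12:H0→d13:-→d14:-→d15:-→d16:-→d17:-→d18:-→d19:-→d20:H2 -> H2
  + 182.140.175.160/28 (H2) depth=28
  del 182.140.175.160/28 (clear depth 28)

== LOOKUPS ==
["H2","H2","H2","no-route","H2","no-route","H2"]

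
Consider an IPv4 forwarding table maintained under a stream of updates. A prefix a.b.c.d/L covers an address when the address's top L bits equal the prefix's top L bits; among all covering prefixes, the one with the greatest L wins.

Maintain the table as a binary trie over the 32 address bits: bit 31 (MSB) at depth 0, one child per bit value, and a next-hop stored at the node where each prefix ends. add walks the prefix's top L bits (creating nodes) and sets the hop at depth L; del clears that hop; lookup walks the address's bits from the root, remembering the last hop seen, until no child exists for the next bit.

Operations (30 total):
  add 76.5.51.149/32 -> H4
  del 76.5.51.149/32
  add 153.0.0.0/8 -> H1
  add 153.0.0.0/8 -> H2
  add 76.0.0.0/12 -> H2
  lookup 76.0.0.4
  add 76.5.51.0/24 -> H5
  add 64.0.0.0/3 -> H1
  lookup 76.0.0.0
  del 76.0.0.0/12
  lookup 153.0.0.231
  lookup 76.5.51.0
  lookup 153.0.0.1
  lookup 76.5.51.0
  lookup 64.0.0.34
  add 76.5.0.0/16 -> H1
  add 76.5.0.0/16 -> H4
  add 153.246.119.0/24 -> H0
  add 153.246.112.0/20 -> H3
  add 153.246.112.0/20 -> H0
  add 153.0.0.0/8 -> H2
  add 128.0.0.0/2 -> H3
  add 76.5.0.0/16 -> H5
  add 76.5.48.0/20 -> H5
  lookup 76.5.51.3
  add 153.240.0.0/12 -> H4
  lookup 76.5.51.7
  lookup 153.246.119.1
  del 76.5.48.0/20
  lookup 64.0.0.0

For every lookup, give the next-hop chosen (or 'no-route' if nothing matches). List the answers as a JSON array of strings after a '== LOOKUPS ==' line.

Trace:
  add 76.5.51.149/32 -> H4 at depth 32
  del 76.5.51.149/32 (clear depth 32)
  add 153.0.0.0/8 -> H1 at depth 8
  add 153.0.0.0/8 -> H2 at depth 8
  add 76.0.0.0/12 -> H2 at depth 12
  ? 76.0.0.4  path d0:-→d1:-→d2:-→d3:-→d4:-→d5:-→d6:-→d7:-→d8:-→d9:-→d10:-→d11:-→d12:H2→d13:-  best=H2
  add 76.5.51.0/24 -> H5 at depth 24
  add 64.0.0.0/3 -> H1 at depth 3
  ? 76.0.0.0  path d0:-→d1:-→d2:-→d3:H1→d4:-→d5:-→d6:-→d7:-→d8:-→d9:-→d10:-→d11:-→d12:H2→d13:-  best=H2
  del 76.0.0.0/12 (clear depth 12)
  ? 153.0.0.231  path d0:-→d1:-→d2:-→d3:-→d4:-→d5:-→d6:-→d7:-→d8:H2  best=H2
  ? 76.5.51.0  path d0:-→d1:-→d2:-→d3:H1→d4:-→d5:-→d6:-→d7:-→d8:-→d9:-→d10:-→d11:-→d12:-→d13:-→d14:-→d15:-→d16:-→d17:-→d18:-→d19:-→d20:-→d21:-→d22:-→d23:-→d24:H5  best=H5
  ? 153.0.0.1  path d0:-→d1:-→d2:-→d3:-→d4:-→d5:-→d6:-→d7:-→d8:H2  best=H2
  ? 76.5.51.0  path d0:-→d1:-→d2:-→d3:H1→d4:-→d5:-→d6:-→d7:-→d8:-→d9:-→d10:-→d11:-→d12:-→d13:-→d14:-→d15:-→d16:-→d17:-→d18:-→d19:-→d20:-→d21:-→d22:-→d23:-→d24:H5  best=H5
  ? 64.0.0.34  path d0:-→d1:-→d2:-→d3:H1→d4:-  best=H1
  add 76.5.0.0/16 -> H1 at depth 16
  add 76.5.0.0/16 -> H4 at depth 16
  add 153.246.119.0/24 -> H0 at depth 24
  add 153.246.112.0/20 -> H3 at depth 20
  add 153.246.112.0/20 -> H0 at depth 20
  add 153.0.0.0/8 -> H2 at depth 8
  add 128.0.0.0/2 -> H3 at depth 2
  add 76.5.0.0/16 -> H5 at depth 16
  add 76.5.48.0/20 -> H5 at depth 20
  ? 76.5.51.3  path d0:-→d1:-→d2:-→d3:H1→d4:-→d5:-→d6:-→d7:-→d8:-→d9:-→d10:-→d11:-→d12:-→d13:-→d14:-→d15:-→d16:H5→d17:-→d18:-→d19:-→d20:H5→d21:-→d22:-→d23:-→d24:H5  best=H5
  add 153.240.0.0/12 -> H4 at depth 12
  ? 76.5.51.7  path d0:-→d1:-→d2:-→d3:H1→d4:-→d5:-→d6:-→d7:-→d8:-→d9:-→d10:-→d11:-→d12:-→d13:-→d14:-→d15:-→d16:H5→d17:-→d18:-→d19:-→d20:H5→d21:-→d22:-→d23:-→d24:H5  best=H5
  ? 153.246.119.1  path d0:-→d1:-→d2:H3→d3:-→d4:-→d5:-→d6:-→d7:-→d8:H2→d9:-→d10:-→d11:-→d12:H4→d13:-→d14:-→d15:-→d16:-→d17:-→d18:-→d19:-→d20:H0→d21:-→d22:-→d23:-→d24:H0  best=H0
  del 76.5.48.0/20 (clear depth 20)
  ? 64.0.0.0  path d0:-→d1:-→d2:-→d3:H1→d4:-  best=H1

== LOOKUPS ==
["H2","H2","H2","H5","H2","H5","H1","H5","H5","H0","H1"]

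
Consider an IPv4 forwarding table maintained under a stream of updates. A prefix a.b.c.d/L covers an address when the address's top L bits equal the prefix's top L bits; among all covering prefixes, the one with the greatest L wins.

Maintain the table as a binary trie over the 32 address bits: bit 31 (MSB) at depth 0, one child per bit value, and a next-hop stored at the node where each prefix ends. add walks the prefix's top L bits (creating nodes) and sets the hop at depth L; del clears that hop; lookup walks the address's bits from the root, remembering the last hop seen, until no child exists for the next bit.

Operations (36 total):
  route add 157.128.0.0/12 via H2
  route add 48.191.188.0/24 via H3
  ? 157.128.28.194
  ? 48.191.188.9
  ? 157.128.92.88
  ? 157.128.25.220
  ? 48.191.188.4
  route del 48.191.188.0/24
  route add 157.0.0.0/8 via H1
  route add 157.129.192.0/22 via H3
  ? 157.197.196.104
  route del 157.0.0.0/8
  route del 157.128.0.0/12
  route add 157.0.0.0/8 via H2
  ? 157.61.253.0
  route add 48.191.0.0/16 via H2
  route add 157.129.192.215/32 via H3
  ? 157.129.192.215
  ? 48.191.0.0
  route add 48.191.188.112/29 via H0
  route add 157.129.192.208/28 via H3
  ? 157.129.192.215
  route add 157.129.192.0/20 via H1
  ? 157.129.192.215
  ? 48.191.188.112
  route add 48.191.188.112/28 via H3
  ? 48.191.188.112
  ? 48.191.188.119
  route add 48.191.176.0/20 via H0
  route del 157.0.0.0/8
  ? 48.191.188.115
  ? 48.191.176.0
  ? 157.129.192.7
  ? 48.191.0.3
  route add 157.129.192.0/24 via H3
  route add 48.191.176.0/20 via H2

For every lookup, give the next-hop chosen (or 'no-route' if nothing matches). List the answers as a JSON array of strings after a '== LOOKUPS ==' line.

Process each operation:
  + 157.128.0.0/12 (H2) depth=12
  + 48.191.188.0/24 (H3) depth=24
  ? 157.128.28.194  path d0:-→d1:-→d2:-→d3:-→d4:-→d5:-→d6:-→d7:-→d8:-→d9:-→d10:-→d11:-→d12:H2  best=H2
  ? 48.191.188.9  path d0:-→d1:-→d2:-→d3:-→d4:-→d5:-→d6:-→d7:-→d8:-→d9:-→d10:-→d11:-→d12:-→d13:-→d14:-→d15:-→d16:-→d17:-→d18:-→d19:-→d20:-→d21:-→d22:-→d23:-→d24:H3  best=H3
  ? 157.128.92.88  path d0:-→d1:-→d2:-→d3:-→d4:-→d5:-→d6:-→d7:-→d8:-→d9:-→d10:-→d11:-→d12:H2  best=H2
  ? 157.128.25.220  path d0:-→d1:-→d2:-→d3:-→d4:-→d5:-→d6:-→d7:-→d8:-→d9:-→d10:-→d11:-→d12:H2  best=H2
  ? 48.191.188.4  path d0:-→d1:-→d2:-→d3:-→d4:-→d5:-→d6:-→d7:-→d8:-→d9:-→d10:-→d11:-→d12:-→d13:-→d14:-→d15:-→d16:-→d17:-→d18:-→d19:-→d20:-→d21:-→d22:-→d23:-→d24:H3  best=H3
  - 48.191.188.0/24 clear@24
  + 157.0.0.0/8 (H1) depth=8
  + 157.129.192.0/22 (H3) depth=22
  ? 157.197.196.104  path d0:-→d1:-→d2:-→d3:-→d4:-→d5:-→d6:-→d7:-→d8:H1→d9:-  best=H1
  - 157.0.0.0/8 clear@8
  - 157.128.0.0/12 clear@12
  + 157.0.0.0/8 (H2) depth=8
  ? 157.61.253.0  path d0:-→d1:-→d2:-→d3:-→d4:-→d5:-→d6:-→d7:-→d8:H2  best=H2
  + 48.191.0.0/16 (H2) depth=16
  + 157.129.192.215/32 (H3) depth=32
  ? 157.129.192.215  path d0:-→d1:-→d2:-→d3:-→d4:-→d5:-→d6:-→d7:-→d8:H2→d9:-→d10:-→d11:-→d12:-→d13:-→d14:-→d15:-→d16:-→d17:-→d18:-→d19:-→d20:-→d21:-→d22:H3→d23:-→d24:-→d25:-→d26:-→d27:-→d28:-→d29:-→d30:-→d31:-→d32:H3  best=H3
  ? 48.191.0.0  path d0:-→d1:-→d2:-→d3:-→d4:-→d5:-→d6:-→d7:-→d8:-→d9:-→d10:-→d11:-→d12:-→d13:-→d14:-→d15:-→d16:H2  best=H2
  + 48.191.188.112/29 (H0) depth=29
  + 157.129.192.208/28 (H3) depth=28
  ? 157.129.192.215  path d0:-→d1:-→d2:-→d3:-→d4:-→d5:-→d6:-→d7:-→d8:H2→d9:-→d10:-→d11:-→d12:-→d13:-→d14:-→d15:-→d16:-→d17:-→d18:-→d19:-→d20:-→d21:-→d22:H3→d23:-→d24:-→d25:-→d26:-→d27:-→d28:H3→d29:-→d30:-→d31:-→d32:H3  best=H3
  + 157.129.192.0/20 (H1) depth=20
  ? 157.129.192.215  path d0:-→d1:-→d2:-→d3:-→d4:-→d5:-→d6:-→d7:-→d8:H2→d9:-→d10:-→d11:-→d12:-→d13:-→d14:-→d15:-→d16:-→d17:-→d18:-→d19:-→d20:H1→d21:-→d22:H3→d23:-→d24:-→d25:-→d26:-→d27:-→d28:H3→d29:-→d30:-→d31:-→d32:H3  best=H3
  ? 48.191.188.112  path d0:-→d1:-→d2:-→d3:-→d4:-→d5:-→d6:-→d7:-→d8:-→d9:-→d10:-→d11:-→d12:-→d13:-→d14:-→d15:-→d16:H2→d17:-→d18:-→d19:-→d20:-→d21:-→d22:-→d23:-→d24:-→d25:-→d26:-→d27:-→d28:-→d29:H0  best=H0
  + 48.191.188.112/28 (H3) depth=28
  ? 48.191.188.112  path d0:-→d1:-→d2:-→d3:-→d4:-→d5:-→d6:-→d7:-→d8:-→d9:-→d10:-→d11:-→d12:-→d13:-→d14:-→d15:-→d16:H2→d17:-→d18:-→d19:-→d20:-→d21:-→d22:-→d23:-→d24:-→d25:-→d26:-→d27:-→d28:H3→d29:H0  best=H0
  ? 48.191.188.119  path d0:-→d1:-→d2:-→d3:-→d4:-→d5:-→d6:-→d7:-→d8:-→d9:-→d10:-→d11:-→d12:-→d13:-→d14:-→d15:-→d16:H2→d17:-→d18:-→d19:-→d20:-→d21:-→d22:-→d23:-→d24:-→d25:-→d26:-→d27:-→d28:H3→d29:H0  best=H0
  + 48.191.176.0/20 (H0) depth=20
  - 157.0.0.0/8 clear@8
  ? 48.191.188.115  path d0:-→d1:-→d2:-→d3:-→d4:-→d5:-→d6:-→d7:-→d8:-→d9:-→d10:-→d11:-→d12:-→d13:-→d14:-→d15:-→d16:H2→d17:-→d18:-→d19:-→d20:H0→d21:-→d22:-→d23:-→d24:-→d25:-→d26:-→d27:-→d28:H3→d29:H0  best=H0
  ? 48.191.176.0  path d0:-→d1:-→d2:-→d3:-→d4:-→d5:-→d6:-→d7:-→d8:-→d9:-→d10:-→d11:-→d12:-→d13:-→d14:-→d15:-→d16:H2→d17:-→d18:-→d19:-→d20:H0  best=H0
  ? 157.129.192.7  path d0:-→d1:-→d2:-→d3:-→d4:-→d5:-→d6:-→d7:-→d8:-→d9:-→d10:-→d11:-→d12:-→d13:-→d14:-→d15:-→d16:-→d17:-→d18:-→d19:-→d20:H1→d21:-→d22:H3→d23:-→d24:-  best=H3
  ? 48.191.0.3  path d0:-→d1:-→d2:-→d3:-→d4:-→d5:-→d6:-→d7:-→d8:-→d9:-→d10:-→d11:-→d12:-→d13:-→d14:-→d15:-→d16:H2  best=H2
  + 157.129.192.0/24 (H3) depth=24
  + 48.191.176.0/20 (H2) depth=20

== LOOKUPS ==
["H2","H3","H2","H2","H3","H1","H2","H3","H2","H3","H3","H0","H0","H0","H0","H0","H3","H2"]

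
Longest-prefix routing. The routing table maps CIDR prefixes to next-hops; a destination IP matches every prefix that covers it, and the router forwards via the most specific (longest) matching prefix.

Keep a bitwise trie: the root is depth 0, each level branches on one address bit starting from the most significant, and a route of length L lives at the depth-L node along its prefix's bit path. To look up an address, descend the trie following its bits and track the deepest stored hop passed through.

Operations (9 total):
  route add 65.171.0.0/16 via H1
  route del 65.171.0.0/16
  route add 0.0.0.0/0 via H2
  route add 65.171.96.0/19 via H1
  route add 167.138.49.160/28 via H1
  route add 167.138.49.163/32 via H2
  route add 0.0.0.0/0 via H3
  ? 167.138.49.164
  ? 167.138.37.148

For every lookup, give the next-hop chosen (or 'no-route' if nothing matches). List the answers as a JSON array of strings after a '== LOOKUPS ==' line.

Apply in order:
  + 65.171.0.0/16 (H1) depth=16
  - 65.171.0.0/16 clear@16
  + 0.0.0.0/0 (H2) depth=0
  + 65.171.96.0/19 (H1) depth=19
  + 167.138.49.160/28 (H1) depth=28
  + 167.138.49.163/32 (H2) depth=32
  + 0.0.0.0/0 (H3) depth=0
  ? 167.138.49.164  path d0:H3→d1:-→d2:-→d3:-→d4:-→d5:-→d6:-→d7:-→d8:-→d9:-→d10:-→d11:-→d12:-→d13:-→d14:-→d15:-→d16:-→d17:-→d18:-→d19:-→d20:-→d21:-→d22:-→d23:-→d24:-→d25:-→d26:-→d27:-→d28:H1→d29:-  best=H1
  ? 167.138.37.148  path d0:H3→d1:-→d2:-→d3:-→d4:-→d5:-→d6:-→d7:-→d8:-→d9:-→d10:-→d11:-→d12:-→d13:-→d14:-→d15:-→d16:-→d17:-→d18:-→d19:-  best=H3

== LOOKUPS ==
["H1","H3"]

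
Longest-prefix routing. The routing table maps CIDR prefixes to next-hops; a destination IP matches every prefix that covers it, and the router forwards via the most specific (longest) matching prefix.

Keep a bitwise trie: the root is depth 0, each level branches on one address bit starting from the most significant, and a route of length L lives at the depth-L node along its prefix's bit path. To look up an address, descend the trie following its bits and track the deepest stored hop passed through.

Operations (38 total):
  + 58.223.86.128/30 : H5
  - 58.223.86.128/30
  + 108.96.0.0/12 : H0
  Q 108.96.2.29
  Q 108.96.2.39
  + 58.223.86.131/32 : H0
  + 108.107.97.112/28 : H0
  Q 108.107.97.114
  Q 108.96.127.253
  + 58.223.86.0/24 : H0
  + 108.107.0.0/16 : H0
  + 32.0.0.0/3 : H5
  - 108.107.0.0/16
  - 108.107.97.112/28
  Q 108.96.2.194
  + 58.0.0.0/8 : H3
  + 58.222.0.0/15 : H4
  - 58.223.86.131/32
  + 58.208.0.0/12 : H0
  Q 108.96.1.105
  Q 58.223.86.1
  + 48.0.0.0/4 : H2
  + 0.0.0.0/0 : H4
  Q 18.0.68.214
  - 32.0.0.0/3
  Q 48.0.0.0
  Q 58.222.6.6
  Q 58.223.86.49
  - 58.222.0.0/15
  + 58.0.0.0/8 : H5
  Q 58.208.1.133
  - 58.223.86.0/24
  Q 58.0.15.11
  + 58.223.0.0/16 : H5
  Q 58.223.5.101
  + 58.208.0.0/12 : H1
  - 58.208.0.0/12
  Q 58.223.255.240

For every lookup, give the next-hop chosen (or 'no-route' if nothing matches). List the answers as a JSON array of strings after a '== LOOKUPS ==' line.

Process each operation:
  add 58.223.86.128/30 -> H5 at depth 30
  - 58.223.86.128/30 clear@30
  add 108.96.0.0/12 -> H0 at depth 12
  lookup 108.96.2.29: bits 011011000110 walk d0:-→d1:-→d2:-→d3:-→d4:-→d5:-→d6:-→d7:-→d8:-→d9:-→d10:-→d11:-→d12:H0 -> H0
  lookup 108.96.2.39: bits 011011000110 walk d0:-→d1:-→d2:-→d3:-→d4:-→d5:-→d6:-→d7:-→d8:-→d9:-→d10:-→d11:-→d12:H0 -> H0
  add 58.223.86.131/32 -> H0 at depth 32
  add 108.107.97.112/28 -> H0 at depth 28
  lookup 108.107.97.114: bits 0110110001101011011000010111 walk d0:-→d1:-→d2:-→d3:-→d4:-→d5:-→d6:-→d7:-→d8:-→d9:-→d10:-→d11:-→d12:H0→d13:-→d14:-→d15:-→d16:-→d17:-→d18:-→d19:-→d20:-→d21:-→d22:-→d23:-→d24:-→d25:-→d26:-→d27:-→d28:H0 -> H0
  lookup 108.96.127.253: bits 011011000110 walk d0:-→d1:-→d2:-→d3:-→d4:-→d5:-→d6:-→d7:-→d8:-→d9:-→d10:-→d11:-→d12:H0 -> H0
  add 58.223.86.0/24 -> H0 at depth 24
  add 108.107.0.0/16 -> H0 at depth 16
  add 32.0.0.0/3 -> H5 at depth 3
  - 108.107.0.0/16 clear@16
  - 108.107.97.112/28 clear@28
  lookup 108.96.2.194: bits 011011000110 walk d0:-→d1:-→d2:-→d3:-→d4:-→d5:-→d6:-→d7:-→d8:-→d9:-→d10:-→d11:-→d12:H0 -> H0
  add 58.0.0.0/8 -> H3 at depth 8
  add 58.222.0.0/15 -> H4 at depth 15
  - 58.223.86.131/32 clear@32
  add 58.208.0.0/12 -> H0 at depth 12
  lookup 108.96.1.105: bits 011011000110 walk d0:-→d1:-→d2:-→d3:-→d4:-→d5:-→d6:-→d7:-→d8:-→d9:-→d10:-→d11:-→d12:H0 -> H0
  lookup 58.223.86.1: bits 001110101101111101010110 walk d0:-→d1:-→d2:-→d3:H5→d4:-→d5:-→d6:-→d7:-→d8:H3→d9:-→d10:-→d11:-→d12:H0→d13:-→d14:-→d15:H4→d16:-→d17:-→d18:-→d19:-→d20:-→d21:-→d22:-→d23:-→d24:H0 -> H0
  add 48.0.0.0/4 -> H2 at depth 4
  add 0.0.0.0/0 -> H4 at depth 0
  lookup 18.0.68.214: bits 00 walk d0:H4→d1:-→d2:- -> H4
  - 32.0.0.0/3 clear@3
  lookup 48.0.0.0: bits 0011 walk d0:H4→d1:-→d2:-→d3:-→d4:H2 -> H2
  lookup 58.222.6.6: bits 001110101101111 walk d0:H4→d1:-→d2:-→d3:-→d4:H2→d5:-→d6:-→d7:-→d8:H3→d9:-→d10:-→d11:-→d12:H0→d13:-→d14:-→d15:H4 -> H4
  lookup 58.223.86.49: bits 001110101101111101010110 walk d0:H4→d1:-→d2:-→d3:-→d4:H2→d5:-→d6:-→d7:-→d8:H3→d9:-→d10:-→d11:-→d12:H0→d13:-→d14:-→d15:H4→d16:-→d17:-→d18:-→d19:-→d20:-→d21:-→d22:-→d23:-→d24:H0 -> H0
  - 58.222.0.0/15 clear@15
  add 58.0.0.0/8 -> H5 at depth 8
  lookup 58.208.1.133: bits 001110101101 walk d0:H4→d1:-→d2:-→d3:-→d4:H2→d5:-→d6:-→d7:-→d8:H5→d9:-→d10:-→d11:-→d12:H0 -> H0
  - 58.223.86.0/24 clear@24
  lookup 58.0.15.11: bits 00111010 walk d0:H4→d1:-→d2:-→d3:-→d4:H2→d5:-→d6:-→d7:-→d8:H5 -> H5
  add 58.223.0.0/16 -> H5 at depth 16
  lookup 58.223.5.101: bits 00111010110111110 walk d0:H4→d1:-→d2:-→d3:-→d4:H2→d5:-→d6:-→d7:-→d8:H5→d9:-→d10:-→d11:-→d12:H0→d13:-→d14:-→d15:-→d16:H5→d17:- -> H5
  add 58.208.0.0/12 -> H1 at depth 12
  - 58.208.0.0/12 clear@12
  lookup 58.223.255.240: bits 0011101011011111 walk d0:H4→d1:-→d2:-→d3:-→d4:H2→d5:-→d6:-→d7:-→d8:H5→d9:-→d10:-→d11:-→d12:-→d13:-→d14:-→d15:-→d16:H5 -> H5

== LOOKUPS ==
["H0","H0","H0","H0","H0","H0","H0","H4","H2","H4","H0","H0","H5","H5","H5"]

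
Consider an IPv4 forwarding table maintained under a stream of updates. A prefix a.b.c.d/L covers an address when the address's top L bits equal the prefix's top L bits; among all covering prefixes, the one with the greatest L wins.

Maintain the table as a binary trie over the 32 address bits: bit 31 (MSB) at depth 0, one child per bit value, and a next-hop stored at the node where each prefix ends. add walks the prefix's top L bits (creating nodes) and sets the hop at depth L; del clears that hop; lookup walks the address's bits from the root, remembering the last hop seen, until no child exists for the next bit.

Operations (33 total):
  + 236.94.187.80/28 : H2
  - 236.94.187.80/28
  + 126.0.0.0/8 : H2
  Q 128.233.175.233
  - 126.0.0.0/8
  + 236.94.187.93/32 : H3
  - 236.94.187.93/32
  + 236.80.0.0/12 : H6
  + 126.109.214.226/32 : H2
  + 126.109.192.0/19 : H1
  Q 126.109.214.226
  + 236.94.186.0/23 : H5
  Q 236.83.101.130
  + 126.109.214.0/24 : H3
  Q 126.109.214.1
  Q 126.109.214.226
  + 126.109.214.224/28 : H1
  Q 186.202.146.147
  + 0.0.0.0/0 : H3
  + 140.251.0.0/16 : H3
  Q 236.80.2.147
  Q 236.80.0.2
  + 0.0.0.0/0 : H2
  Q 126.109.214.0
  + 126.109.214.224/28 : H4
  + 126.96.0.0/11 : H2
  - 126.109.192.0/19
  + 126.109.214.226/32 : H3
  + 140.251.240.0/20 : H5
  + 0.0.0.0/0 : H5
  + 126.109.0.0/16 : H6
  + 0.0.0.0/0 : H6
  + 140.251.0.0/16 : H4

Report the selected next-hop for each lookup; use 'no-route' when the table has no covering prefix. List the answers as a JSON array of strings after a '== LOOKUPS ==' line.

Process each operation:
  add 236.94.187.80/28 -> H2 at depth 28
  - 236.94.187.80/28 clear@28
  add 126.0.0.0/8 -> H2 at depth 8
  ? 128.233.175.233  path d0:-→d1:-  best=no-route
  - 126.0.0.0/8 clear@8
  add 236.94.187.93/32 -> H3 at depth 32
  - 236.94.187.93/32 clear@32
  add 236.80.0.0/12 -> H6 at depth 12
  add 126.109.214.226/32 -> H2 at depth 32
  add 126.109.192.0/19 -> H1 at depth 19
  ? 126.109.214.226  path d0:-→d1:-→d2:-→d3:-→d4:-→d5:-→d6:-→d7:-→d8:-→d9:-→d10:-→d11:-→d12:-→d13:-→d14:-→d15:-→d16:-→d17:-→d18:-→d19:H1→d20:-→d21:-→d22:-→d23:-→d24:-→d25:-→d26:-→d27:-→d28:-→d29:-→d30:-→d31:-→d32:H2  best=H2
  add 236.94.186.0/23 -> H5 at depth 23
  ? 236.83.101.130  path d0:-→d1:-→d2:-→d3:-→d4:-→d5:-→d6:-→d7:-→d8:-→d9:-→d10:-→d11:-→d12:H6  best=H6
  add 126.109.214.0/24 -> H3 at depth 24
  ? 126.109.214.1  path d0:-→d1:-→d2:-→d3:-→d4:-→d5:-→d6:-→d7:-→d8:-→d9:-→d10:-→d11:-→d12:-→d13:-→d14:-→d15:-→d16:-→d17:-→d18:-→d19:H1→d20:-→d21:-→d22:-→d23:-→d24:H3  best=H3
  ? 126.109.214.226  path d0:-→d1:-→d2:-→d3:-→d4:-→d5:-→d6:-→d7:-→d8:-→d9:-→d10:-→d11:-→d12:-→d13:-→d14:-→d15:-→d16:-→d17:-→d18:-→d19:H1→d20:-→d21:-→d22:-→d23:-→d24:H3→d25:-→d26:-→d27:-→d28:-→d29:-→d30:-→d31:-→d32:H2  best=H2
  add 126.109.214.224/28 -> H1 at depth 28
  ? 186.202.146.147  path d0:-→d1:-  best=no-route
  add 0.0.0.0/0 -> H3 at depth 0
  add 140.251.0.0/16 -> H3 at depth 16
  ? 236.80.2.147  path d0:H3→d1:-→d2:-→d3:-→d4:-→d5:-→d6:-→d7:-→d8:-→d9:-→d10:-→d11:-→d12:H6  best=H6
  ? 236.80.0.2  path d0:H3→d1:-→d2:-→d3:-→d4:-→d5:-→d6:-→d7:-→d8:-→d9:-→d10:-→d11:-→d12:H6  best=H6
  add 0.0.0.0/0 -> H2 at depth 0
  ? 126.109.214.0  path d0:H2→d1:-→d2:-→d3:-→d4:-→d5:-→d6:-→d7:-→d8:-→d9:-→d10:-→d11:-→d12:-→d13:-→d14:-→d15:-→d16:-→d17:-→d18:-→d19:H1→d20:-→d21:-→d22:-→d23:-→d24:H3  best=H3
  add 126.109.214.224/28 -> H4 at depth 28
  add 126.96.0.0/11 -> H2 at depth 11
  - 126.109.192.0/19 clear@19
  add 126.109.214.226/32 -> H3 at depth 32
  add 140.251.240.0/20 -> H5 at depth 20
  add 0.0.0.0/0 -> H5 at depth 0
  add 126.109.0.0/16 -> H6 at depth 16
  add 0.0.0.0/0 -> H6 at depth 0
  add 140.251.0.0/16 -> H4 at depth 16

== LOOKUPS ==
["no-route","H2","H6","H3","H2","no-route","H6","H6","H3"]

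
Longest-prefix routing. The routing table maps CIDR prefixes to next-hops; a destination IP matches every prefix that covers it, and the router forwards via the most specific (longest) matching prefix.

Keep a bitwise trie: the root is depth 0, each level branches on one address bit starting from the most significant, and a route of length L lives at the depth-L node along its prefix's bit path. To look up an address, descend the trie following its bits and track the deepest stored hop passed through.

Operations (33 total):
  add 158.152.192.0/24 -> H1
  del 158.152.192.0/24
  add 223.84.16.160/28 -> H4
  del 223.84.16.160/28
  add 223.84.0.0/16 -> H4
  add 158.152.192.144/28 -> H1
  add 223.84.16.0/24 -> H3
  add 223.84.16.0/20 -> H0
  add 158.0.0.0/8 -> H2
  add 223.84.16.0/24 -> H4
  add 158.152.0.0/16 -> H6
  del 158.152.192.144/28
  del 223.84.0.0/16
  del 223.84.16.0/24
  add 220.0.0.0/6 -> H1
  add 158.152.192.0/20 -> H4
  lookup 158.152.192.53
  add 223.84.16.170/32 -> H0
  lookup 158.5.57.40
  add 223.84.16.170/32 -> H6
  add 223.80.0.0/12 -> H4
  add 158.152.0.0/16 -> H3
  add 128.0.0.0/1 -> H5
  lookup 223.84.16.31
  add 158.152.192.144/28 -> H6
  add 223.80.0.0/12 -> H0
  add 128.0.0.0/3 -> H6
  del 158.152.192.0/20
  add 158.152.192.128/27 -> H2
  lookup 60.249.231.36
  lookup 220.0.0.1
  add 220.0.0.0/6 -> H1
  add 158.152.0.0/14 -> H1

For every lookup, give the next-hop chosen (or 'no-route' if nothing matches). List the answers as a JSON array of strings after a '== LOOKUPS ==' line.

Trace:
  add 158.152.192.0/24 -> H1 at depth 24
  del 158.152.192.0/24 (clear depth 24)
  add 223.84.16.160/28 -> H4 at depth 28
  del 223.84.16.160/28 (clear depth 28)
  add 223.84.0.0/16 -> H4 at depth 16
  add 158.152.192.144/28 -> H1 at depth 28
  add 223.84.16.0/24 -> H3 at depth 24
  add 223.84.16.0/20 -> H0 at depth 20
  add 158.0.0.0/8 -> H2 at depth 8
  add 223.84.16.0/24 -> H4 at depth 24
  add 158.152.0.0/16 -> H6 at depth 16
  del 158.152.192.144/28 (clear depth 28)
  del 223.84.0.0/16 (clear depth 16)
  del 223.84.16.0/24 (clear depth 24)
  add 220.0.0.0/6 -> H1 at depth 6
  add 158.152.192.0/20 -> H4 at depth 20
  ? 158.152.192.53  path d0:-→d1:-→d2:-→d3:-→d4:-→d5:-→d6:-→d7:-→d8:H2→d9:-→d10:-→d11:-→d12:-→d13:-→d14:-→d15:-→d16:H6→d17:-→d18:-→d19:-→d20:H4→d21:-→d22:-→d23:-→d24:-  best=H4
  add 223.84.16.170/32 -> H0 at depth 32
  ? 158.5.57.40  path d0:-→d1:-→d2:-→d3:-→d4:-→d5:-→d6:-→d7:-→d8:H2  best=H2
  add 223.84.16.170/32 -> H6 at depth 32
  add 223.80.0.0/12 -> H4 at depth 12
  add 158.152.0.0/16 -> H3 at depth 16
  add 128.0.0.0/1 -> H5 at depth 1
  ? 223.84.16.31  path d0:-→d1:H5→d2:-→d3:-→d4:-→d5:-→d6:H1→d7:-→d8:-→d9:-→d10:-→d11:-→d12:H4→d13:-→d14:-→d15:-→d16:-→d17:-→d18:-→d19:-→d20:H0→d21:-→d22:-→d23:-→d24:-  best=H0
  add 158.152.192.144/28 -> H6 at depth 28
  add 223.80.0.0/12 -> H0 at depth 12
  add 128.0.0.0/3 -> H6 at depth 3
  del 158.152.192.0/20 (clear depth 20)
  add 158.152.192.128/27 -> H2 at depth 27
  ? 60.249.231.36  path d0:-  best=no-route
  ? 220.0.0.1  path d0:-→d1:H5→d2:-→d3:-→d4:-→d5:-→d6:H1  best=H1
  add 220.0.0.0/6 -> H1 at depth 6
  add 158.152.0.0/14 -> H1 at depth 14

== LOOKUPS ==
["H4","H2","H0","no-route","H1"]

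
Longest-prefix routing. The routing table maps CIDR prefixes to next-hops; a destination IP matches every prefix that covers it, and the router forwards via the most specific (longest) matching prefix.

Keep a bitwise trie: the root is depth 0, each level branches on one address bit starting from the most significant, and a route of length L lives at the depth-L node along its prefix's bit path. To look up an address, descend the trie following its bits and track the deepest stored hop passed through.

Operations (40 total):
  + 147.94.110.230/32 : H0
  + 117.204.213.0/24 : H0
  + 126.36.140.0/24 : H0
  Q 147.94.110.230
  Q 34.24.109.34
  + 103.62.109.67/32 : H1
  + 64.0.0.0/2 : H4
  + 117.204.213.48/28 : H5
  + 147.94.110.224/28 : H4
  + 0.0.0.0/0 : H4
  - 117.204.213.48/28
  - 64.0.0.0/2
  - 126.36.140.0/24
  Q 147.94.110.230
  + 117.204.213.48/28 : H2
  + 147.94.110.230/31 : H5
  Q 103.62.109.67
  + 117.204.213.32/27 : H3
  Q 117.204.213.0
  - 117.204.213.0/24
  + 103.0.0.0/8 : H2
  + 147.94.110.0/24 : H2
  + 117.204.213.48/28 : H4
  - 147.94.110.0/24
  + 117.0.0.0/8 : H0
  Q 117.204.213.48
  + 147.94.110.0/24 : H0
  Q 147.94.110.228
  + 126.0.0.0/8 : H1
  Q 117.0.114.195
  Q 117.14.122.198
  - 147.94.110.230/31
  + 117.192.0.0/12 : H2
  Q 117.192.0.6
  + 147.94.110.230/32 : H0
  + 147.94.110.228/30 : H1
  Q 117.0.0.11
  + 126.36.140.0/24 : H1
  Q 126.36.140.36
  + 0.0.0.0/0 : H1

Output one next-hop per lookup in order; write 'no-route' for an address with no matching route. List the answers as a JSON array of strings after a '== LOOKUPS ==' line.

Apply in order:
  add 147.94.110.230/32 -> H0 at depth 32
  add 117.204.213.0/24 -> H0 at depth 24
  add 126.36.140.0/24 -> H0 at depth 24
  lookup 147.94.110.230: bits 10010011010111100110111011100110 walk d0:-→d1:-→d2:-→d3:-→d4:-→d5:-→d6:-→d7:-→d8:-→d9:-→d10:-→d11:-→d12:-→d13:-→d14:-→d15:-→d16:-→d17:-→d18:-→d19:-→d20:-→d21:-→d22:-→d23:-→d24:-→d25:-→d26:-→d27:-→d28:-→d29:-→d30:-→d31:-→d32:H0 -> H0
  lookup 34.24.109.34: bits 0 walk d0:-→d1:- -> no-route
  add 103.62.109.67/32 -> H1 at depth 32
  add 64.0.0.0/2 -> H4 at depth 2
  add 117.204.213.48/28 -> H5 at depth 28
  add 147.94.110.224/28 -> H4 at depth 28
  add 0.0.0.0/0 -> H4 at depth 0
  del 117.204.213.48/28 (clear depth 28)
  del 64.0.0.0/2 (clear depth 2)
  del 126.36.140.0/24 (clear depth 24)
  lookup 147.94.110.230: bits 10010011010111100110111011100110 walk d0:H4→d1:-→d2:-→d3:-→d4:-→d5:-→d6:-→d7:-→d8:-→d9:-→d10:-→d11:-→d12:-→d13:-→d14:-→d15:-→d16:-→d17:-→d18:-→d19:-→d20:-→d21:-→d22:-→d23:-→d24:-→d25:-→d26:-→d27:-→d28:H4→d29:-→d30:-→d31:-→d32:H0 -> H0
  add 117.204.213.48/28 -> H2 at depth 28
  add 147.94.110.230/31 -> H5 at depth 31
  lookup 103.62.109.67: bits 01100111001111100110110101000011 walk d0:H4→d1:-→d2:-→d3:-→d4:-→d5:-→d6:-→d7:-→d8:-→d9:-→d10:-→d11:-→d12:-→d13:-→d14:-→d15:-→d16:-→d17:-→d18:-→d19:-→d20:-→d21:-→d22:-→d23:-→d24:-→d25:-→d26:-→d27:-→d28:-→d29:-→d30:-→d31:-→d32:H1 -> H1
  add 117.204.213.32/27 -> H3 at depth 27
  lookup 117.204.213.0: bits 01110101110011001101010100 walk d0:H4→d1:-→d2:-→d3:-→d4:-→d5:-→d6:-→d7:-→d8:-→d9:-→d10:-→d11:-→d12:-→d13:-→d14:-→d15:-→d16:-→d17:-→d18:-→d19:-→d20:-→d21:-→d22:-→d23:-→d24:H0→d25:-→d26:- -> H0
  del 117.204.213.0/24 (clear depth 24)
  add 103.0.0.0/8 -> H2 at depth 8
  add 147.94.110.0/24 -> H2 at depth 24
  add 117.204.213.48/28 -> H4 at depth 28
  del 147.94.110.0/24 (clear depth 24)
  add 117.0.0.0/8 -> H0 at depth 8
  lookup 117.204.213.48: bits 0111010111001100110101010011 walk d0:H4→d1:-→d2:-→d3:-→d4:-→d5:-→d6:-→d7:-→d8:H0→d9:-→d10:-→d11:-→d12:-→d13:-→d14:-→d15:-→d16:-→d17:-→d18:-→d19:-→d20:-→d21:-→d22:-→d23:-→d24:-→d25:-→d26:-→d27:H3→d28:H4 -> H4
  add 147.94.110.0/24 -> H0 at depth 24
  lookup 147.94.110.228: bits 100100110101111001101110111001 walk d0:H4→d1:-→d2:-→d3:-→d4:-→d5:-→d6:-→d7:-→d8:-→d9:-→d10:-→d11:-→d12:-→d13:-→d14:-→d15:-→d16:-→d17:-→d18:-→d19:-→d20:-→d21:-→d22:-→d23:-→d24:H0→d25:-→d26:-→d27:-→d28:H4→d29:-→d30:- -> H4
  add 126.0.0.0/8 -> H1 at depth 8
  lookup 117.0.114.195: bits 01110101 walk d0:H4→d1:-→d2:-→d3:-→d4:-→d5:-→d6:-→d7:-→d8:H0 -> H0
  lookup 117.14.122.198: bits 01110101 walk d0:H4→d1:-→d2:-→d3:-→d4:-→d5:-→d6:-→d7:-→d8:H0 -> H0
  del 147.94.110.230/31 (clear depth 31)
  add 117.192.0.0/12 -> H2 at depth 12
  lookup 117.192.0.6: bits 011101011100 walk d0:H4→d1:-→d2:-→d3:-→d4:-→d5:-→d6:-→d7:-→d8:H0→d9:-→d10:-→d11:-→d12:H2 -> H2
  add 147.94.110.230/32 -> H0 at depth 32
  add 147.94.110.228/30 -> H1 at depth 30
  lookup 117.0.0.11: bits 01110101 walk d0:H4→d1:-→d2:-→d3:-→d4:-→d5:-→d6:-→d7:-→d8:H0 -> H0
  add 126.36.140.0/24 -> H1 at depth 24
  lookup 126.36.140.36: bits 011111100010010010001100 walk d0:H4→d1:-→d2:-→d3:-→d4:-→d5:-→d6:-→d7:-→d8:H1→d9:-→d10:-→d11:-→d12:-→d13:-→d14:-→d15:-→d16:-→d17:-→d18:-→d19:-→d20:-→d21:-→d22:-→d23:-→d24:H1 -> H1
  add 0.0.0.0/0 -> H1 at depth 0

== LOOKUPS ==
["H0","no-route","H0","H1","H0","H4","H4","H0","H0","H2","H0","H1"]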